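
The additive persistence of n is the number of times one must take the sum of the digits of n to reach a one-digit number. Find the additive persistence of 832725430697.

832725430697 → 56 → 11 → 2 (3 steps)

3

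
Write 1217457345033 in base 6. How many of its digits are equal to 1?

1217457345033 in base 6 is 2331143040033213.
The digit 1 appears 3 times.

3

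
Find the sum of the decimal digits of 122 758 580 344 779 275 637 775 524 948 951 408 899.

206

1+2+2+7+5+8+5+8+0+3+4+4+7+7+9+2+7+5+6+3+7+7+7+5+5+2+4+9+4+8+9+5+1+4+0+8+8+9+9 = 206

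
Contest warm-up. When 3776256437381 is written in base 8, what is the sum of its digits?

57

3776256437381 in base 8 is 66747233066205.
Digit sum: 6+6+7+4+7+2+3+3+0+6+6+2+0+5 = 57.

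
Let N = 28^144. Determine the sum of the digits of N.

883

28^144 = 24589885883824113924173303286634713973256812448540091367281184027248182311723737399075058797290824840482407070277561004898357631351108603885162653783050571050218046712233914631031340572829933239674849204371456
Sum of its 209 digits: 883.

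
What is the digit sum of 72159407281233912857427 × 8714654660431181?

198

72159407281233912857427 × 8714654660431181 = 628844314957356814623939840939598231287
Sum of its 39 digits: 198.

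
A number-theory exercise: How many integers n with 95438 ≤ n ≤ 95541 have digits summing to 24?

The integers in [95438, 95541] that have digits summing to 24: 95442, 95451, 95460, 95505, 95514, 95523, 95532, 95541.
8 qualify.

8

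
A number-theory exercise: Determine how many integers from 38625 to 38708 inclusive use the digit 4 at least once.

The integers in [38625, 38708] that use the digit 4 at least once: 38634, 38640, 38641, 38642, 38643, 38644, …, 38694, 38704.
17 qualify.

17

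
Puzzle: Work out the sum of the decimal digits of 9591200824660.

9+5+9+1+2+0+0+8+2+4+6+6+0 = 52

52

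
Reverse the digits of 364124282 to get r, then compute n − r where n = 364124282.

Reverse of 364124282 is 282421463.
364124282 − 282421463 = 81702819

81702819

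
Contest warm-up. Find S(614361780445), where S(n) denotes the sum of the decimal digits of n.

49

6+1+4+3+6+1+7+8+0+4+4+5 = 49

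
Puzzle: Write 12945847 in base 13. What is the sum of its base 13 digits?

12945847 in base 13 is 28B3685.
Digit sum: 2+8+11+3+6+8+5 = 43.

43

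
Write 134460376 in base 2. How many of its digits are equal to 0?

134460376 in base 2 is 1000000000111011001111011000.
The digit 0 appears 16 times.

16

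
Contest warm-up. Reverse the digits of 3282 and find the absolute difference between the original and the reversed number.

Reverse of 3282 is 2823.
|3282 − 2823| = 459

459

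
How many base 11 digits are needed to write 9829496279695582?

16

9829496279695582 in base 11 is 2397A86A644A3316, which has 16 digits.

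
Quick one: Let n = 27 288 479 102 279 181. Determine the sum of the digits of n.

2+7+2+8+8+4+7+9+1+0+2+2+7+9+1+8+1 = 78

78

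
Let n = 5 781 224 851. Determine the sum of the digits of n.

43

5+7+8+1+2+2+4+8+5+1 = 43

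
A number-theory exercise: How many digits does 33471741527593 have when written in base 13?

33471741527593 in base 13 is 158A4AA781315, which has 13 digits.

13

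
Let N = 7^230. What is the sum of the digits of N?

895

7^230 = 235802933314128739901433862588840203373284230693541786697086755961762892511597317576909231049505057266233269911317811979327386400543723929285275537989445572566657893712371538036177584056221743249
Sum of its 195 digits: 895.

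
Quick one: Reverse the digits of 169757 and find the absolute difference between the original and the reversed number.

588204

Reverse of 169757 is 757961.
|169757 − 757961| = 588204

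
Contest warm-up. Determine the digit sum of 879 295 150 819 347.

8+7+9+2+9+5+1+5+0+8+1+9+3+4+7 = 78

78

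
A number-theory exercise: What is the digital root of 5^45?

8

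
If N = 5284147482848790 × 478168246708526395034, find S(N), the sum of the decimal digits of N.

162

5284147482848790 × 478168246708526395034 = 2526711537223078964373178523228908860
Sum of its 37 digits: 162.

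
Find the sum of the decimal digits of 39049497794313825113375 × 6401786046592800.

168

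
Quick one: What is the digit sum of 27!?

27! = 10888869450418352160768000000
Sum of its 29 digits: 108.

108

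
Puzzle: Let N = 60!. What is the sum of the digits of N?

288

60! = 8320987112741390144276341183223364380754172606361245952449277696409600000000000000
Sum of its 82 digits: 288.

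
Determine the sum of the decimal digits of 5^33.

89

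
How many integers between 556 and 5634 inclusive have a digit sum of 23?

166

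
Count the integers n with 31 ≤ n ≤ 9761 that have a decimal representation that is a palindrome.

184

The integers in [31, 9761] that have a decimal representation that is a palindrome: 33, 44, 55, 66, 77, 88, …, 9559, 9669.
184 qualify.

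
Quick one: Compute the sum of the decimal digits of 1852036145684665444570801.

103

1+8+5+2+0+3+6+1+4+5+6+8+4+6+6+5+4+4+4+5+7+0+8+0+1 = 103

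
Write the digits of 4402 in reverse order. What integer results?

Reversing 4402 gives 2044.

2044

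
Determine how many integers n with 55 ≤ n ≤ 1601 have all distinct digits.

968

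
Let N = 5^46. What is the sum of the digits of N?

112

5^46 = 142108547152020037174224853515625
Sum of its 33 digits: 112.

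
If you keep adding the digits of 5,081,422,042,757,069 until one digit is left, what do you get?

8

5+0+8+1+4+2+2+0+4+2+7+5+7+0+6+9 = 62
6+2 = 8
(Equivalently, 5,081,422,042,757,069 mod 9 = 8.)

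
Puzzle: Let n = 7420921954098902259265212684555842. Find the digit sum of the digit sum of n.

8

First digit sum: 152.
1+5+2 = 8.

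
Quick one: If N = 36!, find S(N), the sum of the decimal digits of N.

36! = 371993326789901217467999448150835200000000
Sum of its 42 digits: 171.

171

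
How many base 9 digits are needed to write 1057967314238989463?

1057967314238989463 in base 9 is 7038427343865240005, which has 19 digits.

19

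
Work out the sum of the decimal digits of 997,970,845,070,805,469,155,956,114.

134

9+9+7+9+7+0+8+4+5+0+7+0+8+0+5+4+6+9+1+5+5+9+5+6+1+1+4 = 134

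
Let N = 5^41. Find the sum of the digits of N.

5^41 = 45474735088646411895751953125
Sum of its 29 digits: 137.

137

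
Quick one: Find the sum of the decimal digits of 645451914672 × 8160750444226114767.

645451914672 × 8160750444226114767 = 5267371999386120323663763161424
Sum of its 31 digits: 135.

135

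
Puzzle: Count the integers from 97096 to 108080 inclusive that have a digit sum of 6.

The integers in [97096, 108080] that have a digit sum of 6: 100005, 100014, 100023, 100032, 100041, 100050, …, 104100, 105000.
56 qualify.

56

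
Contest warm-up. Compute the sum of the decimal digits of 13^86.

13^86 = 629692177758524276875423024025407579923571677214132180361719678758420782116484972480686781743609
Sum of its 96 digits: 448.

448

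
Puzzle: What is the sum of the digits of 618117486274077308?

80

6+1+8+1+1+7+4+8+6+2+7+4+0+7+7+3+0+8 = 80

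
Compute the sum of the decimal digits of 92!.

92! = 12438414054641307255475324325873553077577991715875414356840239582938137710983519518443046123837041347353107486982656753664000000000000000000000
Sum of its 143 digits: 540.

540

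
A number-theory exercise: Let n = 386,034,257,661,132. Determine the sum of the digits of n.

3+8+6+0+3+4+2+5+7+6+6+1+1+3+2 = 57

57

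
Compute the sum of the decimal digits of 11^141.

638

11^141 = 686070281351372844947252220333277326829034516916273265848191088797285923133308933760409816416521618508906876138670759985160596111921201461552548411
Sum of its 147 digits: 638.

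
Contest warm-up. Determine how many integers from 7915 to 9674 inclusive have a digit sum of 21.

The integers in [7915, 9674] that have a digit sum of 21: 7923, 7932, 7941, 7950, 8049, 8058, …, 9651, 9660.
137 qualify.

137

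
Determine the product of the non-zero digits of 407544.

2240

4×7×5×4×4 = 2240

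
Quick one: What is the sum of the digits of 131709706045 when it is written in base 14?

47

131709706045 in base 14 is 653659A021.
Digit sum: 6+5+3+6+5+9+10+0+2+1 = 47.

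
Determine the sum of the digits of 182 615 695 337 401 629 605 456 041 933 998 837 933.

1+8+2+6+1+5+6+9+5+3+3+7+4+0+1+6+2+9+6+0+5+4+5+6+0+4+1+9+3+3+9+9+8+8+3+7+9+3+3 = 183

183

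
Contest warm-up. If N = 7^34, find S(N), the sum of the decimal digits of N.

142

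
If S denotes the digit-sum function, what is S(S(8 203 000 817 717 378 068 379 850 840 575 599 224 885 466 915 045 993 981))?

16

First digit sum: 268.
2+6+8 = 16.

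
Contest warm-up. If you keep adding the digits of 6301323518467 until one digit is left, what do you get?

6+3+0+1+3+2+3+5+1+8+4+6+7 = 49
4+9 = 13
1+3 = 4

4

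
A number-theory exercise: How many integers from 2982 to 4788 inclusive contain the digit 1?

504

The integers in [2982, 4788] that contain the digit 1: 2991, 3001, 3010, 3011, 3012, 3013, …, 4771, 4781.
504 qualify.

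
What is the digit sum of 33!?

33! = 8683317618811886495518194401280000000
Sum of its 37 digits: 144.

144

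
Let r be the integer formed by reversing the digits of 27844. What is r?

44872

Reversing 27844 gives 44872.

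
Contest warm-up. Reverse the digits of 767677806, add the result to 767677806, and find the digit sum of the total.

45

Reversal of 767677806 is 608776767; 767677806 + 608776767 = 1376454573.
Digit sum of 1376454573: 1+3+7+6+4+5+4+5+7+3 = 45.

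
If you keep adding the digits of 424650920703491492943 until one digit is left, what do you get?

4+2+4+6+5+0+9+2+0+7+0+3+4+9+1+4+9+2+9+4+3 = 87
8+7 = 15
1+5 = 6

6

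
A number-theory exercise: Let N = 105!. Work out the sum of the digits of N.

648

105! = 1081396758240290900504101305800329649720646107774902579144176636573226531909905153326984536526808240339776398934872029657993872907813436816097280000000000000000000000000
Sum of its 169 digits: 648.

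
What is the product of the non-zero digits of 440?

16

4×4 = 16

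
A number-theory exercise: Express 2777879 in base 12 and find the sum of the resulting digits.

49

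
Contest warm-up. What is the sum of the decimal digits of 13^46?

247

13^46 = 1743388617272249143997555461487119439669521095365209
Sum of its 52 digits: 247.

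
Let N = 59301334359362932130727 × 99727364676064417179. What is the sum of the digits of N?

198

59301334359362932130727 × 99727364676064417179 = 5913965797433415992308015166324481892559133
Sum of its 43 digits: 198.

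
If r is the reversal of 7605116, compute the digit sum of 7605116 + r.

25

Reversal of 7605116 is 6115067; 7605116 + 6115067 = 13720183.
Digit sum of 13720183: 1+3+7+2+0+1+8+3 = 25.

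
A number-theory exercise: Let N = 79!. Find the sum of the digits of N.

79! = 894618213078297528685144171539831652069808216779571907213868063227837990693501860533361810841010176000000000000000000
Sum of its 117 digits: 441.

441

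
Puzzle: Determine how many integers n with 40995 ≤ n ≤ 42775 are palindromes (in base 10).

The integers in [40995, 42775] that are palindromes (in base 10): 41014, 41114, 41214, 41314, 41414, 41514, …, 42624, 42724.
18 qualify.

18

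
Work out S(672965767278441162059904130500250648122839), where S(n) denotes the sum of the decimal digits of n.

6+7+2+9+6+5+7+6+7+2+7+8+4+4+1+1+6+2+0+5+9+9+0+4+1+3+0+5+0+0+2+5+0+6+4+8+1+2+2+8+3+9 = 176

176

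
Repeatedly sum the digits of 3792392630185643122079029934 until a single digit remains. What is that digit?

3+7+9+2+3+9+2+6+3+0+1+8+5+6+4+3+1+2+2+0+7+9+0+2+9+9+3+4 = 119
1+1+9 = 11
1+1 = 2

2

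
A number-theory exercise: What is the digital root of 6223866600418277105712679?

7

6+2+2+3+8+6+6+6+0+0+4+1+8+2+7+7+1+0+5+7+1+2+6+7+9 = 106
1+0+6 = 7
(Equivalently, 6223866600418277105712679 mod 9 = 7.)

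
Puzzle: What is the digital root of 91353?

3

9+1+3+5+3 = 21
2+1 = 3
(Equivalently, 91353 mod 9 = 3.)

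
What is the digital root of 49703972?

5

4+9+7+0+3+9+7+2 = 41
4+1 = 5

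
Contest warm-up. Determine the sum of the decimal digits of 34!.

34! = 295232799039604140847618609643520000000
Sum of its 39 digits: 144.

144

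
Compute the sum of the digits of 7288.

7+2+8+8 = 25

25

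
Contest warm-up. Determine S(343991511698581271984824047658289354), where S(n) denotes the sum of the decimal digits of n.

3+4+3+9+9+1+5+1+1+6+9+8+5+8+1+2+7+1+9+8+4+8+2+4+0+4+7+6+5+8+2+8+9+3+5+4 = 179

179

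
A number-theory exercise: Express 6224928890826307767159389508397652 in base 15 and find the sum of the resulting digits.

218

6224928890826307767159389508397652 in base 15 is 748709A6D3845ECC58ACC5C909752.
Digit sum: 7+4+8+7+0+9+10+6+13+3+8+4+5+14+12+12+5+8+10+12+12+5+12+9+0+9+7+5+2 = 218.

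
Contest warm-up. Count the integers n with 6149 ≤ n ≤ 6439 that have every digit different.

The integers in [6149, 6439] that have every digit different: 6149, 6150, 6152, 6153, 6154, 6157, …, 6438, 6439.
169 qualify.

169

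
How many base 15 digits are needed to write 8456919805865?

11

8456919805865 in base 15 is E9EB597B845, which has 11 digits.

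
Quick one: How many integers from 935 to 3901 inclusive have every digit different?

The integers in [935, 3901] that have every digit different: 935, 936, 937, 938, 940, 941, …, 3897, 3901.
1501 qualify.

1501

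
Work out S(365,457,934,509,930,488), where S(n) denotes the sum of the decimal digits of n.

3+6+5+4+5+7+9+3+4+5+0+9+9+3+0+4+8+8 = 92

92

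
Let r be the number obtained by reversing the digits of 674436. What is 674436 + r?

1308912

Reverse of 674436 is 634476.
674436 + 634476 = 1308912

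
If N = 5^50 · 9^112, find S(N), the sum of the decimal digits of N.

5^50 · 9^112 = 6662868990855024384579046138553482530295073951037695807405454467172507714320282931056872326606911216879723358630371876643039286136627197265625
Sum of its 142 digits: 639.

639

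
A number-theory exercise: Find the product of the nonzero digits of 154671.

1×5×4×6×7×1 = 840

840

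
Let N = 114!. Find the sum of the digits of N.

114! = 2543559733472187557120132004189335234812341496026552301496526393412538629248600474981599398141467853800514886431180030568224218435400019580180261753940817530060800000000000000000000000000
Sum of its 187 digits: 648.

648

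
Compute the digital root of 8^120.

The digital root of n equals n mod 9 (or 9 when 9 | n), so we need 8^120 mod 9.
8^120 ≡ 1 (mod 9), so the digital root is 1.

1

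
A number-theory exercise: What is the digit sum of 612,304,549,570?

46

6+1+2+3+0+4+5+4+9+5+7+0 = 46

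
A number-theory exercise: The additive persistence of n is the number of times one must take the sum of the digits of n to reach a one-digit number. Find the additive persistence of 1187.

1187 → 17 → 8 (2 steps)

2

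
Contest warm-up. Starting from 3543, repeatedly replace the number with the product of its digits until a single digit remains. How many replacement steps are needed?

3543 → 180 → 0 (2 steps)

2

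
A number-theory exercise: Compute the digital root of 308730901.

3+0+8+7+3+0+9+0+1 = 31
3+1 = 4

4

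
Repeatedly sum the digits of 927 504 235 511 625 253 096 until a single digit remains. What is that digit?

1

9+2+7+5+0+4+2+3+5+5+1+1+6+2+5+2+5+3+0+9+6 = 82
8+2 = 10
1+0 = 1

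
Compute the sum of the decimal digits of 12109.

1+2+1+0+9 = 13

13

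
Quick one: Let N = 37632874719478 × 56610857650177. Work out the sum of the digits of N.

37632874719478 × 56610857650177 = 2130429313711313759132047606
Sum of its 28 digits: 94.

94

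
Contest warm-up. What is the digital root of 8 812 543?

8+8+1+2+5+4+3 = 31
3+1 = 4
(Equivalently, 8 812 543 mod 9 = 4.)

4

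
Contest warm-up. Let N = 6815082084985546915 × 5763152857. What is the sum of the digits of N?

169

6815082084985546915 × 5763152857 = 39276359788773971506889786155
Sum of its 29 digits: 169.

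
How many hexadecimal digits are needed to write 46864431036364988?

46864431036364988 in base 16 is A67EF3A485F8BC, which has 14 digits.

14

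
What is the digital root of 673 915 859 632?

1

6+7+3+9+1+5+8+5+9+6+3+2 = 64
6+4 = 10
1+0 = 1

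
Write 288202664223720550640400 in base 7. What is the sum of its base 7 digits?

288202664223720550640400 in base 7 is 4246223315220510103434463341.
Digit sum: 4+2+4+6+2+2+3+3+1+5+2+2+0+5+1+0+1+0+3+4+3+4+4+6+3+3+4+1 = 78.

78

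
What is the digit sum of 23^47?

254

23^47 = 10027860709531471276608129612323653414238264145365258534666014247
Sum of its 65 digits: 254.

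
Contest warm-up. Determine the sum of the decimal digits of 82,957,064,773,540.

8+2+9+5+7+0+6+4+7+7+3+5+4+0 = 67

67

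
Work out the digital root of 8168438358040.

4

8+1+6+8+4+3+8+3+5+8+0+4+0 = 58
5+8 = 13
1+3 = 4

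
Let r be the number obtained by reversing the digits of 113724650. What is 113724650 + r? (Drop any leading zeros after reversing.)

Reverse of 113724650 is 56427311.
113724650 + 56427311 = 170151961

170151961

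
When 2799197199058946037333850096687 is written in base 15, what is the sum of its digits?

2799197199058946037333850096687 in base 15 is B14343350DDA2213E854258427.
Digit sum: 11+1+4+3+4+3+3+5+0+13+13+10+2+2+1+3+14+8+5+4+2+5+8+4+2+7 = 137.

137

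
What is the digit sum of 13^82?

13^82 = 22047273476367223727300270439599719194831122062047273567512330757271131337014984506168788969
Sum of its 92 digits: 391.

391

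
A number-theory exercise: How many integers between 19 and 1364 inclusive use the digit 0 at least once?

333

The integers in [19, 1364] that use the digit 0 at least once: 20, 30, 40, 50, 60, 70, …, 1350, 1360.
333 qualify.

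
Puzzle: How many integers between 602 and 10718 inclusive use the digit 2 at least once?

The integers in [602, 10718] that use the digit 2 at least once: 602, 612, 620, 621, 622, 623, …, 10702, 10712.
3460 qualify.

3460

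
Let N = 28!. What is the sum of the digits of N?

90

28! = 304888344611713860501504000000
Sum of its 30 digits: 90.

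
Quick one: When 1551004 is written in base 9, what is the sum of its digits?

1551004 in base 9 is 2823517.
Digit sum: 2+8+2+3+5+1+7 = 28.

28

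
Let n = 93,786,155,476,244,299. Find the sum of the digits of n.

9+3+7+8+6+1+5+5+4+7+6+2+4+4+2+9+9 = 91

91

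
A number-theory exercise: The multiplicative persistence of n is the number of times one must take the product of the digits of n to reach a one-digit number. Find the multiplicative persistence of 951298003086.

1

951298003086 → 0 (1 step)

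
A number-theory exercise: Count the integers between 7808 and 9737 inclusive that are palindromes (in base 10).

19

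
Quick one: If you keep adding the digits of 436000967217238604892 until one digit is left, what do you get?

4+3+6+0+0+0+9+6+7+2+1+7+2+3+8+6+0+4+8+9+2 = 87
8+7 = 15
1+5 = 6

6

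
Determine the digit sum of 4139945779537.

73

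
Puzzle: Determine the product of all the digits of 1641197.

1512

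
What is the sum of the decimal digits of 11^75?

359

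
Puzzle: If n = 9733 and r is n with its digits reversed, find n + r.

Reverse of 9733 is 3379.
9733 + 3379 = 13112

13112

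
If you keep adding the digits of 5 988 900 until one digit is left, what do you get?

3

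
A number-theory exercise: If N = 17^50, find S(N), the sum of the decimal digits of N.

17^50 = 33300140732146818380750772381422989832214186835186851059977249
Sum of its 62 digits: 271.

271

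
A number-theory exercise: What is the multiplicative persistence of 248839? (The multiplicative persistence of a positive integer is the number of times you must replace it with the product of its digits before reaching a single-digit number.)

4

248839 → 13824 → 192 → 18 → 8 (4 steps)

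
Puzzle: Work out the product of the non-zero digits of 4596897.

544320

4×5×9×6×8×9×7 = 544320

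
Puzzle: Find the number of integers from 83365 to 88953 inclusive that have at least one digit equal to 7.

The integers in [83365, 88953] that have at least one digit equal to 7: 83367, 83370, 83371, 83372, 83373, 83374, …, 88937, 88947.
2278 qualify.

2278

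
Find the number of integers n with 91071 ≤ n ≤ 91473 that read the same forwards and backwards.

The integers in [91071, 91473] that read the same forwards and backwards: 91119, 91219, 91319, 91419.
4 qualify.

4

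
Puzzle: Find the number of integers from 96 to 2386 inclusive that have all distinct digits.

The integers in [96, 2386] that have all distinct digits: 96, 97, 98, 102, 103, 104, …, 2385, 2386.
1314 qualify.

1314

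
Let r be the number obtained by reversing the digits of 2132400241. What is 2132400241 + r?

Reverse of 2132400241 is 1420042312.
2132400241 + 1420042312 = 3552442553

3552442553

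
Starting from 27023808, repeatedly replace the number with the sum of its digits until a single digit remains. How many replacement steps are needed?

27023808 → 30 → 3 (2 steps)

2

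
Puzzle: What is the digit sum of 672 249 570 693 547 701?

84

6+7+2+2+4+9+5+7+0+6+9+3+5+4+7+7+0+1 = 84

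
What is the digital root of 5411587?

4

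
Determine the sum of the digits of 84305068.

8+4+3+0+5+0+6+8 = 34

34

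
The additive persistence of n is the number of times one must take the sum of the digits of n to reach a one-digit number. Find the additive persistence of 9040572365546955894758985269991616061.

9040572365546955894758985269991616061 → 194 → 14 → 5 (3 steps)

3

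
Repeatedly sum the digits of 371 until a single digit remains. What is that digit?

3+7+1 = 11
1+1 = 2
(Equivalently, 371 mod 9 = 2.)

2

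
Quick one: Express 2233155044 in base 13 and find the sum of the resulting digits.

56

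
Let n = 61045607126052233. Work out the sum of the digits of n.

6+1+0+4+5+6+0+7+1+2+6+0+5+2+2+3+3 = 53

53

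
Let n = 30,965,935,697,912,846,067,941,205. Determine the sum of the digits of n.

3+0+9+6+5+9+3+5+6+9+7+9+1+2+8+4+6+0+6+7+9+4+1+2+0+5 = 126

126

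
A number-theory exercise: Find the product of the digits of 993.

9×9×3 = 243

243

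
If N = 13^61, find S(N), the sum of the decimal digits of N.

337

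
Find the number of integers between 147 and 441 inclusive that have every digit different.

219

The integers in [147, 441] that have every digit different: 147, 148, 149, 150, 152, 153, …, 438, 439.
219 qualify.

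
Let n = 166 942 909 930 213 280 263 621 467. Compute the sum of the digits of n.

111

1+6+6+9+4+2+9+0+9+9+3+0+2+1+3+2+8+0+2+6+3+6+2+1+4+6+7 = 111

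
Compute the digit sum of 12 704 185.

28

1+2+7+0+4+1+8+5 = 28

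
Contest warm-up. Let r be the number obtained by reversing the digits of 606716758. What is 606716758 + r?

1464334364

Reverse of 606716758 is 857617606.
606716758 + 857617606 = 1464334364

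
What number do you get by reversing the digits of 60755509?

Reversing 60755509 gives 90555706.

90555706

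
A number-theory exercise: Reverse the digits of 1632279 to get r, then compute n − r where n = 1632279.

Reverse of 1632279 is 9722361.
1632279 − 9722361 = -8090082

-8090082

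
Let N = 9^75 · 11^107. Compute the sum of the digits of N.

846

9^75 · 11^107 = 993586128978465812278233444555078160972909095476108319318640579054755651960739757990953028360060255464266106514479079921479022606568454445250541801569524719072944688102473336537447579
Sum of its 183 digits: 846.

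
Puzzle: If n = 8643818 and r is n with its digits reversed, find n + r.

16827286

Reverse of 8643818 is 8183468.
8643818 + 8183468 = 16827286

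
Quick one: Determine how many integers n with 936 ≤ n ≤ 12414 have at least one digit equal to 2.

4131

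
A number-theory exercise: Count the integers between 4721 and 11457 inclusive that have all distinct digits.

The integers in [4721, 11457] that have all distinct digits: 4721, 4723, 4725, 4726, 4728, 4729, …, 10986, 10987.
3009 qualify.

3009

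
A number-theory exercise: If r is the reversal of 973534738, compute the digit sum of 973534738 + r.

35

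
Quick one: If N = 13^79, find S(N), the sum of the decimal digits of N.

13^79 = 10035172269625500103459385725807792077756541675943228751712485551784766198004089442953477
Sum of its 89 digits: 400.

400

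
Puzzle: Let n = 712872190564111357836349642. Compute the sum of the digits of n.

115

7+1+2+8+7+2+1+9+0+5+6+4+1+1+1+3+5+7+8+3+6+3+4+9+6+4+2 = 115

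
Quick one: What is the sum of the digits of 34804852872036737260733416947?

129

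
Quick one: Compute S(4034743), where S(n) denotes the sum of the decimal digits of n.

4+0+3+4+7+4+3 = 25

25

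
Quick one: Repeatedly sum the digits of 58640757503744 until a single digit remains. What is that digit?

5+8+6+4+0+7+5+7+5+0+3+7+4+4 = 65
6+5 = 11
1+1 = 2

2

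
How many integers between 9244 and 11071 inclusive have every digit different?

704

The integers in [9244, 11071] that have every digit different: 9245, 9246, 9247, 9248, 9250, 9251, …, 10986, 10987.
704 qualify.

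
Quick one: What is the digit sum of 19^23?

145

19^23 = 257829627945307727248226067259
Sum of its 30 digits: 145.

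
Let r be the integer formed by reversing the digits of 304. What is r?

Reversing 304 gives 403.

403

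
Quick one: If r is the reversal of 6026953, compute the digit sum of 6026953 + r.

35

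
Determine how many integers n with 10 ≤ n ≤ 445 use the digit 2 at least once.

The integers in [10, 445] that use the digit 2 at least once: 12, 20, 21, 22, 23, 24, …, 432, 442.
170 qualify.

170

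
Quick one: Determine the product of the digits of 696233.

6×9×6×2×3×3 = 5832

5832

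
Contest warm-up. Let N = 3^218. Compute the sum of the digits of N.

3^218 = 102904301455531963439992866447168218522419143722136443140378363244115503241210542472452004357744699936489
Sum of its 105 digits: 423.

423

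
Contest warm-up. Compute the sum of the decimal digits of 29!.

126

29! = 8841761993739701954543616000000
Sum of its 31 digits: 126.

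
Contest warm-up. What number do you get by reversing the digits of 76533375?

Reversing 76533375 gives 57333567.

57333567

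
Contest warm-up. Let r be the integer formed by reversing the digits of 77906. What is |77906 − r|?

16929

Reverse of 77906 is 60977.
|77906 − 60977| = 16929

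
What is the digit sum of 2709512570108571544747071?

99

2+7+0+9+5+1+2+5+7+0+1+0+8+5+7+1+5+4+4+7+4+7+0+7+1 = 99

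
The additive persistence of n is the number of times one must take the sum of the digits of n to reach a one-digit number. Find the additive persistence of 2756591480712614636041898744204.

2

2756591480712614636041898744204 → 134 → 8 (2 steps)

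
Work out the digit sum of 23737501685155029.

2+3+7+3+7+5+0+1+6+8+5+1+5+5+0+2+9 = 69

69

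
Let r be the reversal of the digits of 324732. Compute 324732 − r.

Reverse of 324732 is 237423.
324732 − 237423 = 87309

87309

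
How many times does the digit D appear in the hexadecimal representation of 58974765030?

1

58974765030 in base 16 is DBB2B7FE6.
The digit D appears 1 time.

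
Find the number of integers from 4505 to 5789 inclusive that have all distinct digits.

The integers in [4505, 5789] that have all distinct digits: 4506, 4507, 4508, 4509, 4510, 4512, …, 5786, 5789.
662 qualify.

662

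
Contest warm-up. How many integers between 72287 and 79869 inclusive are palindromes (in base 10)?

The integers in [72287, 79869] that are palindromes (in base 10): 72327, 72427, 72527, 72627, 72727, 72827, …, 79697, 79797.
75 qualify.

75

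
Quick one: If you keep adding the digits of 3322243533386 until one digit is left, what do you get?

3+3+2+2+2+4+3+5+3+3+3+8+6 = 47
4+7 = 11
1+1 = 2

2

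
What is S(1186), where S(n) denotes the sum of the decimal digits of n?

1+1+8+6 = 16

16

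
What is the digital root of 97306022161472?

9+7+3+0+6+0+2+2+1+6+1+4+7+2 = 50
5+0 = 5

5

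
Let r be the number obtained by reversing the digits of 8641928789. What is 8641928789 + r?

18520220257

Reverse of 8641928789 is 9878291468.
8641928789 + 9878291468 = 18520220257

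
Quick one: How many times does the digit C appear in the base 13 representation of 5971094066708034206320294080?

1

5971094066708034206320294080 in base 13 is B0012047B8771BAAA213CA718.
The digit C appears 1 time.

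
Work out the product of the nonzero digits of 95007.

9×5×7 = 315

315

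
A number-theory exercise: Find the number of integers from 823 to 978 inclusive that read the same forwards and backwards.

15

The integers in [823, 978] that read the same forwards and backwards: 828, 838, 848, 858, 868, 878, …, 959, 969.
15 qualify.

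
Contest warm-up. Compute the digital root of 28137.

2+8+1+3+7 = 21
2+1 = 3

3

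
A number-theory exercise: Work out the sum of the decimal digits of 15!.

15! = 1307674368000
Sum of its 13 digits: 45.

45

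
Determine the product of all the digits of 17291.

1×7×2×9×1 = 126

126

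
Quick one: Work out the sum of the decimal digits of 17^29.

17^29 = 481968572106750915091411825223071697
Sum of its 36 digits: 152.

152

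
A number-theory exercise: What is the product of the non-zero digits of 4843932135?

311040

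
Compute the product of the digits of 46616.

4×6×6×1×6 = 864

864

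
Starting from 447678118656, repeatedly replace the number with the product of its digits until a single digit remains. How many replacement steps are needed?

2

447678118656 → 54190080 → 0 (2 steps)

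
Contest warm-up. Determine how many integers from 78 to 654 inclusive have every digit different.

The integers in [78, 654] that have every digit different: 78, 79, 80, 81, 82, 83, …, 653, 654.
425 qualify.

425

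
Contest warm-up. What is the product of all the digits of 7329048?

0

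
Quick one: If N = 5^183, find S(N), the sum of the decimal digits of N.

611

5^183 = 81566305849981556583878676365706844446264553225862081846982955693371540557468577840286201585673353520178352482616901397705078125
Sum of its 128 digits: 611.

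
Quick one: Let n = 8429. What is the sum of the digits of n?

23

8+4+2+9 = 23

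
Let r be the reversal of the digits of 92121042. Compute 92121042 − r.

Reverse of 92121042 is 24012129.
92121042 − 24012129 = 68108913

68108913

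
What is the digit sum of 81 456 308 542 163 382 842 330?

8+1+4+5+6+3+0+8+5+4+2+1+6+3+3+8+2+8+4+2+3+3+0 = 89

89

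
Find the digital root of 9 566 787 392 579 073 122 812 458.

9

9+5+6+6+7+8+7+3+9+2+5+7+9+0+7+3+1+2+2+8+1+2+4+5+8 = 126
1+2+6 = 9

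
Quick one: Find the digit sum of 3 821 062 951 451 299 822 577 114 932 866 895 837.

3+8+2+1+0+6+2+9+5+1+4+5+1+2+9+9+8+2+2+5+7+7+1+1+4+9+3+2+8+6+6+8+9+5+8+3+7 = 178

178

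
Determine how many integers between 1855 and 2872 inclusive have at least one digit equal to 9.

273

The integers in [1855, 2872] that have at least one digit equal to 9: 1859, 1869, 1879, 1889, 1890, 1891, …, 2859, 2869.
273 qualify.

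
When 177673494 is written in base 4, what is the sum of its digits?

177673494 in base 4 is 22211301110112.
Digit sum: 2+2+2+1+1+3+0+1+1+1+0+1+1+2 = 18.

18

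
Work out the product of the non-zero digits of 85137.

840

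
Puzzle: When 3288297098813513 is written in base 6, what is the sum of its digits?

63

3288297098813513 in base 6 is 52213342455515244105.
Digit sum: 5+2+2+1+3+3+4+2+4+5+5+5+1+5+2+4+4+1+0+5 = 63.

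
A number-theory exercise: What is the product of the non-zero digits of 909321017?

9×9×3×2×1×1×7 = 3402

3402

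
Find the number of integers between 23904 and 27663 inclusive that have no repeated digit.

The integers in [23904, 27663] that have no repeated digit: 23904, 23905, 23906, 23907, 23908, 23910, …, 27658, 27659.
1289 qualify.

1289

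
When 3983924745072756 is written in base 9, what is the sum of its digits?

52

3983924745072756 in base 9 is 21312814110387730.
Digit sum: 2+1+3+1+2+8+1+4+1+1+0+3+8+7+7+3+0 = 52.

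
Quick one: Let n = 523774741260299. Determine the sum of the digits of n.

68

5+2+3+7+7+4+7+4+1+2+6+0+2+9+9 = 68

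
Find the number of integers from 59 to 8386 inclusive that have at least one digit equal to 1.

3038

The integers in [59, 8386] that have at least one digit equal to 1: 61, 71, 81, 91, 100, 101, …, 8371, 8381.
3038 qualify.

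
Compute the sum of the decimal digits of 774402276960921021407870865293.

7+7+4+4+0+2+2+7+6+9+6+0+9+2+1+0+2+1+4+0+7+8+7+0+8+6+5+2+9+3 = 128

128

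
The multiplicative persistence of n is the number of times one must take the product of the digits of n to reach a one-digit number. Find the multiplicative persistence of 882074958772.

1

882074958772 → 0 (1 step)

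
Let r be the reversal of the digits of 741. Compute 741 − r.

594

Reverse of 741 is 147.
741 − 147 = 594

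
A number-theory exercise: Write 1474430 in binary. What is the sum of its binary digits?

16

1474430 in base 2 is 101100111111101111110.
Digit sum: 1+0+1+1+0+0+1+1+1+1+1+1+1+0+1+1+1+1+1+1+0 = 16.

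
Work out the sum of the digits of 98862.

9+8+8+6+2 = 33

33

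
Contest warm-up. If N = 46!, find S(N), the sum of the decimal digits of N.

216

46! = 5502622159812088949850305428800254892961651752960000000000
Sum of its 58 digits: 216.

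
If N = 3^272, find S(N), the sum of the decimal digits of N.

3^272 = 5983858066120736087951921583734035799654210003695378223495113219493746838429292063116675617283362364504370181069322660857929976641
Sum of its 130 digits: 585.

585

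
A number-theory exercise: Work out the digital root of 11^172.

7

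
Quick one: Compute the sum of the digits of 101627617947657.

1+0+1+6+2+7+6+1+7+9+4+7+6+5+7 = 69

69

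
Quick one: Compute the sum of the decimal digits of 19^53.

280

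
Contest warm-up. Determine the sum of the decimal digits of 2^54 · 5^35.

29

2^54 · 5^35 = 52428800000000000000000000000000000000000
Sum of its 41 digits: 29.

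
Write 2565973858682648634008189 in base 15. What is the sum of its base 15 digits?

2565973858682648634008189 in base 15 is 7AB38C5EA73E5E754BD0E.
Digit sum: 7+10+11+3+8+12+5+14+10+7+3+14+5+14+7+5+4+11+13+0+14 = 177.

177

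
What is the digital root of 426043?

4+2+6+0+4+3 = 19
1+9 = 10
1+0 = 1

1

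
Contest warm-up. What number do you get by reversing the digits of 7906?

6097

Reversing 7906 gives 6097.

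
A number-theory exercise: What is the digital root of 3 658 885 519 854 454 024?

3+6+5+8+8+8+5+5+1+9+8+5+4+4+5+4+0+2+4 = 94
9+4 = 13
1+3 = 4
(Equivalently, 3 658 885 519 854 454 024 mod 9 = 4.)

4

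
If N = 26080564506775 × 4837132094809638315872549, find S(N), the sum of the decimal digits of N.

167

26080564506775 × 4837132094809638315872549 = 126155135626474457261120687563947019475
Sum of its 39 digits: 167.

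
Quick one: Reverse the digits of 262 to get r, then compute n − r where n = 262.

0

Reverse of 262 is 262.
262 − 262 = 0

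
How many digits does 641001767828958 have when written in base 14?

13

641001767828958 in base 14 is B440918890CB4, which has 13 digits.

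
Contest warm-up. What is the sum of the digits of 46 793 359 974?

4+6+7+9+3+3+5+9+9+7+4 = 66

66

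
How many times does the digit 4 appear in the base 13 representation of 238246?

238246 in base 13 is 84598.
The digit 4 appears 1 time.

1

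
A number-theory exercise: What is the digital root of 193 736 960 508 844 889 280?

1+9+3+7+3+6+9+6+0+5+0+8+8+4+4+8+8+9+2+8+0 = 108
1+0+8 = 9

9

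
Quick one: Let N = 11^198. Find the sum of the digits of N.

11^198 = 156946509471456053067919046607778209965771259504948582489855492239980383980825548822368765834159376513519684340813231776441618746842197628264511664812727788324193189716236172201170988327488959873357917098281
Sum of its 207 digits: 1009.

1009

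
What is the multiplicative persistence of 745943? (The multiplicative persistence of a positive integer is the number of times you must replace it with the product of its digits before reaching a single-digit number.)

745943 → 15120 → 0 (2 steps)

2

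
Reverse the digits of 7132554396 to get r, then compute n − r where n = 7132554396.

Reverse of 7132554396 is 6934552317.
7132554396 − 6934552317 = 198002079

198002079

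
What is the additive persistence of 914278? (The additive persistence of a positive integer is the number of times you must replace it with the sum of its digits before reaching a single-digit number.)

914278 → 31 → 4 (2 steps)

2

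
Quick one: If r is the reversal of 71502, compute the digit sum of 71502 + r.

21

Reversal of 71502 is 20517; 71502 + 20517 = 92019.
Digit sum of 92019: 9+2+0+1+9 = 21.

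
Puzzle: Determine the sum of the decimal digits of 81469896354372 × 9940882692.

108

81469896354372 × 9940882692 = 809882682588210513329424
Sum of its 24 digits: 108.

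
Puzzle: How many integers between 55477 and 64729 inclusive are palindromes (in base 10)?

The integers in [55477, 64729] that are palindromes (in base 10): 55555, 55655, 55755, 55855, 55955, 56065, …, 64546, 64646.
92 qualify.

92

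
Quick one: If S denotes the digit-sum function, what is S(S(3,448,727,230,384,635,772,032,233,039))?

2

First digit sum: 110.
1+1+0 = 2.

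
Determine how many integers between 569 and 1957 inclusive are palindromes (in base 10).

52

The integers in [569, 1957] that are palindromes (in base 10): 575, 585, 595, 606, 616, 626, …, 1771, 1881.
52 qualify.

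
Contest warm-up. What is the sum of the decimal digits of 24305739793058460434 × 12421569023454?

24305739793058460434 × 12421569023454 = 301915424505588208421094077019036
Sum of its 33 digits: 123.

123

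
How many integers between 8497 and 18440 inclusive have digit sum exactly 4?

The integers in [8497, 18440] that have digit sum exactly 4: 10003, 10012, 10021, 10030, 10102, 10111, …, 12100, 13000.
20 qualify.

20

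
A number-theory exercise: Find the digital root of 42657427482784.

7

4+2+6+5+7+4+2+7+4+8+2+7+8+4 = 70
7+0 = 7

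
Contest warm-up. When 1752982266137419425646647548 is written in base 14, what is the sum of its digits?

153

1752982266137419425646647548 in base 14 is 78C781D5DA13213C71B6172C.
Digit sum: 7+8+12+7+8+1+13+5+13+10+1+3+2+1+3+12+7+1+11+6+1+7+2+12 = 153.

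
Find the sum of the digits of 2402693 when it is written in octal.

2402693 in base 8 is 11124605.
Digit sum: 1+1+1+2+4+6+0+5 = 20.

20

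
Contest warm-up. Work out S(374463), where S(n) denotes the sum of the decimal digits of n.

3+7+4+4+6+3 = 27

27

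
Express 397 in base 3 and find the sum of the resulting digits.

7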